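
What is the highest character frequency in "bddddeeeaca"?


Input: bddddeeeaca
Character counts:
  'a': 2
  'b': 1
  'c': 1
  'd': 4
  'e': 3
Maximum frequency: 4

4


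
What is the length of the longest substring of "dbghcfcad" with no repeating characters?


Input: "dbghcfcad"
Sliding window (track last position of each char):
  Position 0 ('d'): window [0,0] length 1 -- new best
  Position 1 ('b'): window [0,1] length 2 -- new best
  Position 2 ('g'): window [0,2] length 3 -- new best
  Position 3 ('h'): window [0,3] length 4 -- new best
  Position 4 ('c'): window [0,4] length 5 -- new best
  Position 5 ('f'): window [0,5] length 6 -- new best
  Position 6 ('c'): repeat (last at 4), move window start to 5
  Position 6 ('c'): window [5,6] length 2
  Position 7 ('a'): window [5,7] length 3
  Position 8 ('d'): window [5,8] length 4
Longest substring with no repeats: "dbghcf" with length 6

6


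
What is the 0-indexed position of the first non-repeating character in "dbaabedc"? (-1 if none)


Input: dbaabedc
Character frequencies:
  'a': 2
  'b': 2
  'c': 1
  'd': 2
  'e': 1
Scanning left to right for freq == 1:
  Position 0 ('d'): freq=2, skip
  Position 1 ('b'): freq=2, skip
  Position 2 ('a'): freq=2, skip
  Position 3 ('a'): freq=2, skip
  Position 4 ('b'): freq=2, skip
  Position 5 ('e'): unique! => answer = 5

5


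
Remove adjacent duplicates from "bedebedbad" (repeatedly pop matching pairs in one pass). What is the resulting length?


Input: bedebedbad
Stack-based adjacent duplicate removal:
  Read 'b': push. Stack: b
  Read 'e': push. Stack: be
  Read 'd': push. Stack: bed
  Read 'e': push. Stack: bede
  Read 'b': push. Stack: bedeb
  Read 'e': push. Stack: bedebe
  Read 'd': push. Stack: bedebed
  Read 'b': push. Stack: bedebedb
  Read 'a': push. Stack: bedebedba
  Read 'd': push. Stack: bedebedbad
Final stack: "bedebedbad" (length 10)

10


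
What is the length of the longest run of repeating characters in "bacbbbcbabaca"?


Input: "bacbbbcbabaca"
Scanning for longest run:
  Position 1 ('a'): new char, reset run to 1
  Position 2 ('c'): new char, reset run to 1
  Position 3 ('b'): new char, reset run to 1
  Position 4 ('b'): continues run of 'b', length=2
  Position 5 ('b'): continues run of 'b', length=3
  Position 6 ('c'): new char, reset run to 1
  Position 7 ('b'): new char, reset run to 1
  Position 8 ('a'): new char, reset run to 1
  Position 9 ('b'): new char, reset run to 1
  Position 10 ('a'): new char, reset run to 1
  Position 11 ('c'): new char, reset run to 1
  Position 12 ('a'): new char, reset run to 1
Longest run: 'b' with length 3

3


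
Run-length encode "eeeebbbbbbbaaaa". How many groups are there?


Input: eeeebbbbbbbaaaa
Scanning for consecutive runs:
  Group 1: 'e' x 4 (positions 0-3)
  Group 2: 'b' x 7 (positions 4-10)
  Group 3: 'a' x 4 (positions 11-14)
Total groups: 3

3


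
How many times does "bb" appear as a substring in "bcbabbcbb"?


Searching for "bb" in "bcbabbcbb"
Scanning each position:
  Position 0: "bc" => no
  Position 1: "cb" => no
  Position 2: "ba" => no
  Position 3: "ab" => no
  Position 4: "bb" => MATCH
  Position 5: "bc" => no
  Position 6: "cb" => no
  Position 7: "bb" => MATCH
Total occurrences: 2

2


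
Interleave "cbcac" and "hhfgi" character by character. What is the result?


Interleaving "cbcac" and "hhfgi":
  Position 0: 'c' from first, 'h' from second => "ch"
  Position 1: 'b' from first, 'h' from second => "bh"
  Position 2: 'c' from first, 'f' from second => "cf"
  Position 3: 'a' from first, 'g' from second => "ag"
  Position 4: 'c' from first, 'i' from second => "ci"
Result: chbhcfagci

chbhcfagci


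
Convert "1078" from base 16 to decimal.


Input: "1078" in base 16
Positional expansion:
  Digit '1' (value 1) x 16^3 = 4096
  Digit '0' (value 0) x 16^2 = 0
  Digit '7' (value 7) x 16^1 = 112
  Digit '8' (value 8) x 16^0 = 8
Sum = 4216

4216


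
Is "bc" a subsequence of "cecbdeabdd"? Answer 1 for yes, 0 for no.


Check if "bc" is a subsequence of "cecbdeabdd"
Greedy scan:
  Position 0 ('c'): no match needed
  Position 1 ('e'): no match needed
  Position 2 ('c'): no match needed
  Position 3 ('b'): matches sub[0] = 'b'
  Position 4 ('d'): no match needed
  Position 5 ('e'): no match needed
  Position 6 ('a'): no match needed
  Position 7 ('b'): no match needed
  Position 8 ('d'): no match needed
  Position 9 ('d'): no match needed
Only matched 1/2 characters => not a subsequence

0


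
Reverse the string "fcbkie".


Input: fcbkie
Reading characters right to left:
  Position 5: 'e'
  Position 4: 'i'
  Position 3: 'k'
  Position 2: 'b'
  Position 1: 'c'
  Position 0: 'f'
Reversed: eikbcf

eikbcf


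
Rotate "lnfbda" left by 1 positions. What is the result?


Input: "lnfbda", rotate left by 1
First 1 characters: "l"
Remaining characters: "nfbda"
Concatenate remaining + first: "nfbda" + "l" = "nfbdal"

nfbdal


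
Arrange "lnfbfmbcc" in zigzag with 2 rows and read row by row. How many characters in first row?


Zigzag "lnfbfmbcc" into 2 rows:
Placing characters:
  'l' => row 0
  'n' => row 1
  'f' => row 0
  'b' => row 1
  'f' => row 0
  'm' => row 1
  'b' => row 0
  'c' => row 1
  'c' => row 0
Rows:
  Row 0: "lffbc"
  Row 1: "nbmc"
First row length: 5

5


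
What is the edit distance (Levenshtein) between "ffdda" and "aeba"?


Computing edit distance: "ffdda" -> "aeba"
DP table:
           a    e    b    a
      0    1    2    3    4
  f   1    1    2    3    4
  f   2    2    2    3    4
  d   3    3    3    3    4
  d   4    4    4    4    4
  a   5    4    5    5    4
Edit distance = dp[5][4] = 4

4


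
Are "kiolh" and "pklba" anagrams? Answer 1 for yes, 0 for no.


Strings: "kiolh", "pklba"
Sorted first:  hiklo
Sorted second: abklp
Differ at position 0: 'h' vs 'a' => not anagrams

0


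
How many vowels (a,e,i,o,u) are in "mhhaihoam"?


Input: mhhaihoam
Checking each character:
  'm' at position 0: consonant
  'h' at position 1: consonant
  'h' at position 2: consonant
  'a' at position 3: vowel (running total: 1)
  'i' at position 4: vowel (running total: 2)
  'h' at position 5: consonant
  'o' at position 6: vowel (running total: 3)
  'a' at position 7: vowel (running total: 4)
  'm' at position 8: consonant
Total vowels: 4

4


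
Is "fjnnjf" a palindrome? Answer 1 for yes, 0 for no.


Input: fjnnjf
Reversed: fjnnjf
  Compare pos 0 ('f') with pos 5 ('f'): match
  Compare pos 1 ('j') with pos 4 ('j'): match
  Compare pos 2 ('n') with pos 3 ('n'): match
Result: palindrome

1


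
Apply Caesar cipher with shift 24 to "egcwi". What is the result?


Caesar cipher: shift "egcwi" by 24
  'e' (pos 4) + 24 = pos 2 = 'c'
  'g' (pos 6) + 24 = pos 4 = 'e'
  'c' (pos 2) + 24 = pos 0 = 'a'
  'w' (pos 22) + 24 = pos 20 = 'u'
  'i' (pos 8) + 24 = pos 6 = 'g'
Result: ceaug

ceaug


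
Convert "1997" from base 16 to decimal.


Input: "1997" in base 16
Positional expansion:
  Digit '1' (value 1) x 16^3 = 4096
  Digit '9' (value 9) x 16^2 = 2304
  Digit '9' (value 9) x 16^1 = 144
  Digit '7' (value 7) x 16^0 = 7
Sum = 6551

6551


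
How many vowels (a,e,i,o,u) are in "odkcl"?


Input: odkcl
Checking each character:
  'o' at position 0: vowel (running total: 1)
  'd' at position 1: consonant
  'k' at position 2: consonant
  'c' at position 3: consonant
  'l' at position 4: consonant
Total vowels: 1

1


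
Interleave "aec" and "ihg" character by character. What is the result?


Interleaving "aec" and "ihg":
  Position 0: 'a' from first, 'i' from second => "ai"
  Position 1: 'e' from first, 'h' from second => "eh"
  Position 2: 'c' from first, 'g' from second => "cg"
Result: aiehcg

aiehcg


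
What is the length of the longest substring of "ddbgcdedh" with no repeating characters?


Input: "ddbgcdedh"
Sliding window (track last position of each char):
  Position 0 ('d'): window [0,0] length 1 -- new best
  Position 1 ('d'): repeat (last at 0), move window start to 1
  Position 1 ('d'): window [1,1] length 1
  Position 2 ('b'): window [1,2] length 2 -- new best
  Position 3 ('g'): window [1,3] length 3 -- new best
  Position 4 ('c'): window [1,4] length 4 -- new best
  Position 5 ('d'): repeat (last at 1), move window start to 2
  Position 5 ('d'): window [2,5] length 4
  Position 6 ('e'): window [2,6] length 5 -- new best
  Position 7 ('d'): repeat (last at 5), move window start to 6
  Position 7 ('d'): window [6,7] length 2
  Position 8 ('h'): window [6,8] length 3
Longest substring with no repeats: "bgcde" with length 5

5


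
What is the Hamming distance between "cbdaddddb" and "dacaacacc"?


Comparing "cbdaddddb" and "dacaacacc" position by position:
  Position 0: 'c' vs 'd' => differ
  Position 1: 'b' vs 'a' => differ
  Position 2: 'd' vs 'c' => differ
  Position 3: 'a' vs 'a' => same
  Position 4: 'd' vs 'a' => differ
  Position 5: 'd' vs 'c' => differ
  Position 6: 'd' vs 'a' => differ
  Position 7: 'd' vs 'c' => differ
  Position 8: 'b' vs 'c' => differ
Total differences (Hamming distance): 8

8


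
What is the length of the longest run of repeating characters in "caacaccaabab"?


Input: "caacaccaabab"
Scanning for longest run:
  Position 1 ('a'): new char, reset run to 1
  Position 2 ('a'): continues run of 'a', length=2
  Position 3 ('c'): new char, reset run to 1
  Position 4 ('a'): new char, reset run to 1
  Position 5 ('c'): new char, reset run to 1
  Position 6 ('c'): continues run of 'c', length=2
  Position 7 ('a'): new char, reset run to 1
  Position 8 ('a'): continues run of 'a', length=2
  Position 9 ('b'): new char, reset run to 1
  Position 10 ('a'): new char, reset run to 1
  Position 11 ('b'): new char, reset run to 1
Longest run: 'a' with length 2

2


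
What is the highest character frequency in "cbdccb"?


Input: cbdccb
Character counts:
  'b': 2
  'c': 3
  'd': 1
Maximum frequency: 3

3


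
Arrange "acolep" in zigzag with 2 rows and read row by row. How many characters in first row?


Zigzag "acolep" into 2 rows:
Placing characters:
  'a' => row 0
  'c' => row 1
  'o' => row 0
  'l' => row 1
  'e' => row 0
  'p' => row 1
Rows:
  Row 0: "aoe"
  Row 1: "clp"
First row length: 3

3


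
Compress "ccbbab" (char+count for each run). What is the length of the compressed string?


Input: ccbbab
Runs:
  'c' x 2 => "c2"
  'b' x 2 => "b2"
  'a' x 1 => "a1"
  'b' x 1 => "b1"
Compressed: "c2b2a1b1"
Compressed length: 8

8


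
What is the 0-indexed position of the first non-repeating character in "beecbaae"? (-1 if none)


Input: beecbaae
Character frequencies:
  'a': 2
  'b': 2
  'c': 1
  'e': 3
Scanning left to right for freq == 1:
  Position 0 ('b'): freq=2, skip
  Position 1 ('e'): freq=3, skip
  Position 2 ('e'): freq=3, skip
  Position 3 ('c'): unique! => answer = 3

3


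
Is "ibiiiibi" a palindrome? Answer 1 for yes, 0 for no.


Input: ibiiiibi
Reversed: ibiiiibi
  Compare pos 0 ('i') with pos 7 ('i'): match
  Compare pos 1 ('b') with pos 6 ('b'): match
  Compare pos 2 ('i') with pos 5 ('i'): match
  Compare pos 3 ('i') with pos 4 ('i'): match
Result: palindrome

1


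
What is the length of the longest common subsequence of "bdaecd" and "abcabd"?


LCS of "bdaecd" and "abcabd"
DP table:
           a    b    c    a    b    d
      0    0    0    0    0    0    0
  b   0    0    1    1    1    1    1
  d   0    0    1    1    1    1    2
  a   0    1    1    1    2    2    2
  e   0    1    1    1    2    2    2
  c   0    1    1    2    2    2    2
  d   0    1    1    2    2    2    3
LCS length = dp[6][6] = 3

3


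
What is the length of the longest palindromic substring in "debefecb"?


Input: "debefecb"
Checking substrings for palindromes:
  [1:4] "ebe" (len 3) => palindrome
  [3:6] "efe" (len 3) => palindrome
Longest palindromic substring: "ebe" with length 3

3


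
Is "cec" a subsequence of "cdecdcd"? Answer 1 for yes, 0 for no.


Check if "cec" is a subsequence of "cdecdcd"
Greedy scan:
  Position 0 ('c'): matches sub[0] = 'c'
  Position 1 ('d'): no match needed
  Position 2 ('e'): matches sub[1] = 'e'
  Position 3 ('c'): matches sub[2] = 'c'
  Position 4 ('d'): no match needed
  Position 5 ('c'): no match needed
  Position 6 ('d'): no match needed
All 3 characters matched => is a subsequence

1


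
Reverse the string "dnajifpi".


Input: dnajifpi
Reading characters right to left:
  Position 7: 'i'
  Position 6: 'p'
  Position 5: 'f'
  Position 4: 'i'
  Position 3: 'j'
  Position 2: 'a'
  Position 1: 'n'
  Position 0: 'd'
Reversed: ipfijand

ipfijand


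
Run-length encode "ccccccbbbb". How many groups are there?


Input: ccccccbbbb
Scanning for consecutive runs:
  Group 1: 'c' x 6 (positions 0-5)
  Group 2: 'b' x 4 (positions 6-9)
Total groups: 2

2


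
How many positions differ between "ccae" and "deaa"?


Comparing "ccae" and "deaa" position by position:
  Position 0: 'c' vs 'd' => DIFFER
  Position 1: 'c' vs 'e' => DIFFER
  Position 2: 'a' vs 'a' => same
  Position 3: 'e' vs 'a' => DIFFER
Positions that differ: 3

3


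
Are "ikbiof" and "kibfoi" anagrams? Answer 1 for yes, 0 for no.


Strings: "ikbiof", "kibfoi"
Sorted first:  bfiiko
Sorted second: bfiiko
Sorted forms match => anagrams

1


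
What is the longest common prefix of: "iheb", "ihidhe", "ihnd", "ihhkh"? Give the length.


Words: iheb, ihidhe, ihnd, ihhkh
  Position 0: all 'i' => match
  Position 1: all 'h' => match
  Position 2: ('e', 'i', 'n', 'h') => mismatch, stop
LCP = "ih" (length 2)

2


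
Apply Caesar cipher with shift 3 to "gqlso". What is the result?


Caesar cipher: shift "gqlso" by 3
  'g' (pos 6) + 3 = pos 9 = 'j'
  'q' (pos 16) + 3 = pos 19 = 't'
  'l' (pos 11) + 3 = pos 14 = 'o'
  's' (pos 18) + 3 = pos 21 = 'v'
  'o' (pos 14) + 3 = pos 17 = 'r'
Result: jtovr

jtovr


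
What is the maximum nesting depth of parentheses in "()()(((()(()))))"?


Input: "()()(((()(()))))"
Tracking depth:
  Position 0 '(': depth becomes 1
  Position 1 ')': depth becomes 0
  Position 2 '(': depth becomes 1
  Position 3 ')': depth becomes 0
  Position 4 '(': depth becomes 1
  Position 5 '(': depth becomes 2
  Position 6 '(': depth becomes 3
  Position 7 '(': depth becomes 4
  Position 8 ')': depth becomes 3
  Position 9 '(': depth becomes 4
  Position 10 '(': depth becomes 5
  Position 11 ')': depth becomes 4
  Position 12 ')': depth becomes 3
  Position 13 ')': depth becomes 2
  Position 14 ')': depth becomes 1
  Position 15 ')': depth becomes 0
Maximum depth reached: 5

5


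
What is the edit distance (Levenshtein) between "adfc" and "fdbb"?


Computing edit distance: "adfc" -> "fdbb"
DP table:
           f    d    b    b
      0    1    2    3    4
  a   1    1    2    3    4
  d   2    2    1    2    3
  f   3    2    2    2    3
  c   4    3    3    3    3
Edit distance = dp[4][4] = 3

3


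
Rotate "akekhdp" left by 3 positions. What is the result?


Input: "akekhdp", rotate left by 3
First 3 characters: "ake"
Remaining characters: "khdp"
Concatenate remaining + first: "khdp" + "ake" = "khdpake"

khdpake


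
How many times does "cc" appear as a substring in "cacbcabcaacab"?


Searching for "cc" in "cacbcabcaacab"
Scanning each position:
  Position 0: "ca" => no
  Position 1: "ac" => no
  Position 2: "cb" => no
  Position 3: "bc" => no
  Position 4: "ca" => no
  Position 5: "ab" => no
  Position 6: "bc" => no
  Position 7: "ca" => no
  Position 8: "aa" => no
  Position 9: "ac" => no
  Position 10: "ca" => no
  Position 11: "ab" => no
Total occurrences: 0

0


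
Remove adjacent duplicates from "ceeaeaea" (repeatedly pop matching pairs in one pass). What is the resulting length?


Input: ceeaeaea
Stack-based adjacent duplicate removal:
  Read 'c': push. Stack: c
  Read 'e': push. Stack: ce
  Read 'e': matches stack top 'e' => pop. Stack: c
  Read 'a': push. Stack: ca
  Read 'e': push. Stack: cae
  Read 'a': push. Stack: caea
  Read 'e': push. Stack: caeae
  Read 'a': push. Stack: caeaea
Final stack: "caeaea" (length 6)

6


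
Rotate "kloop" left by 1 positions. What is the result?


Input: "kloop", rotate left by 1
First 1 characters: "k"
Remaining characters: "loop"
Concatenate remaining + first: "loop" + "k" = "loopk"

loopk


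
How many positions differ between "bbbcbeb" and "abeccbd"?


Comparing "bbbcbeb" and "abeccbd" position by position:
  Position 0: 'b' vs 'a' => DIFFER
  Position 1: 'b' vs 'b' => same
  Position 2: 'b' vs 'e' => DIFFER
  Position 3: 'c' vs 'c' => same
  Position 4: 'b' vs 'c' => DIFFER
  Position 5: 'e' vs 'b' => DIFFER
  Position 6: 'b' vs 'd' => DIFFER
Positions that differ: 5

5


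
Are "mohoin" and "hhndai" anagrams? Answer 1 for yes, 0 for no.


Strings: "mohoin", "hhndai"
Sorted first:  himnoo
Sorted second: adhhin
Differ at position 0: 'h' vs 'a' => not anagrams

0


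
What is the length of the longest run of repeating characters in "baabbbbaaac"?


Input: "baabbbbaaac"
Scanning for longest run:
  Position 1 ('a'): new char, reset run to 1
  Position 2 ('a'): continues run of 'a', length=2
  Position 3 ('b'): new char, reset run to 1
  Position 4 ('b'): continues run of 'b', length=2
  Position 5 ('b'): continues run of 'b', length=3
  Position 6 ('b'): continues run of 'b', length=4
  Position 7 ('a'): new char, reset run to 1
  Position 8 ('a'): continues run of 'a', length=2
  Position 9 ('a'): continues run of 'a', length=3
  Position 10 ('c'): new char, reset run to 1
Longest run: 'b' with length 4

4


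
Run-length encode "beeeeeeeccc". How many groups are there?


Input: beeeeeeeccc
Scanning for consecutive runs:
  Group 1: 'b' x 1 (positions 0-0)
  Group 2: 'e' x 7 (positions 1-7)
  Group 3: 'c' x 3 (positions 8-10)
Total groups: 3

3


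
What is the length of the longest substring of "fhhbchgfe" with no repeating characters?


Input: "fhhbchgfe"
Sliding window (track last position of each char):
  Position 0 ('f'): window [0,0] length 1 -- new best
  Position 1 ('h'): window [0,1] length 2 -- new best
  Position 2 ('h'): repeat (last at 1), move window start to 2
  Position 2 ('h'): window [2,2] length 1
  Position 3 ('b'): window [2,3] length 2
  Position 4 ('c'): window [2,4] length 3 -- new best
  Position 5 ('h'): repeat (last at 2), move window start to 3
  Position 5 ('h'): window [3,5] length 3
  Position 6 ('g'): window [3,6] length 4 -- new best
  Position 7 ('f'): window [3,7] length 5 -- new best
  Position 8 ('e'): window [3,8] length 6 -- new best
Longest substring with no repeats: "bchgfe" with length 6

6


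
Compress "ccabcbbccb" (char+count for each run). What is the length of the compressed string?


Input: ccabcbbccb
Runs:
  'c' x 2 => "c2"
  'a' x 1 => "a1"
  'b' x 1 => "b1"
  'c' x 1 => "c1"
  'b' x 2 => "b2"
  'c' x 2 => "c2"
  'b' x 1 => "b1"
Compressed: "c2a1b1c1b2c2b1"
Compressed length: 14

14


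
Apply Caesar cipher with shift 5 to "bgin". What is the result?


Caesar cipher: shift "bgin" by 5
  'b' (pos 1) + 5 = pos 6 = 'g'
  'g' (pos 6) + 5 = pos 11 = 'l'
  'i' (pos 8) + 5 = pos 13 = 'n'
  'n' (pos 13) + 5 = pos 18 = 's'
Result: glns

glns


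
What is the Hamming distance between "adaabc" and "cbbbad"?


Comparing "adaabc" and "cbbbad" position by position:
  Position 0: 'a' vs 'c' => differ
  Position 1: 'd' vs 'b' => differ
  Position 2: 'a' vs 'b' => differ
  Position 3: 'a' vs 'b' => differ
  Position 4: 'b' vs 'a' => differ
  Position 5: 'c' vs 'd' => differ
Total differences (Hamming distance): 6

6


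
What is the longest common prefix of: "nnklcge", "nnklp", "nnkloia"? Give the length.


Words: nnklcge, nnklp, nnkloia
  Position 0: all 'n' => match
  Position 1: all 'n' => match
  Position 2: all 'k' => match
  Position 3: all 'l' => match
  Position 4: ('c', 'p', 'o') => mismatch, stop
LCP = "nnkl" (length 4)

4


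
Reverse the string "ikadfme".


Input: ikadfme
Reading characters right to left:
  Position 6: 'e'
  Position 5: 'm'
  Position 4: 'f'
  Position 3: 'd'
  Position 2: 'a'
  Position 1: 'k'
  Position 0: 'i'
Reversed: emfdaki

emfdaki


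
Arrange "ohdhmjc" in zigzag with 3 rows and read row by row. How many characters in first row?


Zigzag "ohdhmjc" into 3 rows:
Placing characters:
  'o' => row 0
  'h' => row 1
  'd' => row 2
  'h' => row 1
  'm' => row 0
  'j' => row 1
  'c' => row 2
Rows:
  Row 0: "om"
  Row 1: "hhj"
  Row 2: "dc"
First row length: 2

2


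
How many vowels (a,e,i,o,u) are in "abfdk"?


Input: abfdk
Checking each character:
  'a' at position 0: vowel (running total: 1)
  'b' at position 1: consonant
  'f' at position 2: consonant
  'd' at position 3: consonant
  'k' at position 4: consonant
Total vowels: 1

1


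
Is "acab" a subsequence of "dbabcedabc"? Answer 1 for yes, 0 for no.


Check if "acab" is a subsequence of "dbabcedabc"
Greedy scan:
  Position 0 ('d'): no match needed
  Position 1 ('b'): no match needed
  Position 2 ('a'): matches sub[0] = 'a'
  Position 3 ('b'): no match needed
  Position 4 ('c'): matches sub[1] = 'c'
  Position 5 ('e'): no match needed
  Position 6 ('d'): no match needed
  Position 7 ('a'): matches sub[2] = 'a'
  Position 8 ('b'): matches sub[3] = 'b'
  Position 9 ('c'): no match needed
All 4 characters matched => is a subsequence

1


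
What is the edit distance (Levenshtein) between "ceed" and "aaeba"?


Computing edit distance: "ceed" -> "aaeba"
DP table:
           a    a    e    b    a
      0    1    2    3    4    5
  c   1    1    2    3    4    5
  e   2    2    2    2    3    4
  e   3    3    3    2    3    4
  d   4    4    4    3    3    4
Edit distance = dp[4][5] = 4

4


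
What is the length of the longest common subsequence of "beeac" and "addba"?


LCS of "beeac" and "addba"
DP table:
           a    d    d    b    a
      0    0    0    0    0    0
  b   0    0    0    0    1    1
  e   0    0    0    0    1    1
  e   0    0    0    0    1    1
  a   0    1    1    1    1    2
  c   0    1    1    1    1    2
LCS length = dp[5][5] = 2

2


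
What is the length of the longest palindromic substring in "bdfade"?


Input: "bdfade"
Checking substrings for palindromes:
  No multi-char palindromic substrings found
Longest palindromic substring: "b" with length 1

1


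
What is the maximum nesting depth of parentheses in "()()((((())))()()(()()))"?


Input: "()()((((())))()()(()()))"
Tracking depth:
  Position 0 '(': depth becomes 1
  Position 1 ')': depth becomes 0
  Position 2 '(': depth becomes 1
  Position 3 ')': depth becomes 0
  Position 4 '(': depth becomes 1
  Position 5 '(': depth becomes 2
  Position 6 '(': depth becomes 3
  Position 7 '(': depth becomes 4
  Position 8 '(': depth becomes 5
  Position 9 ')': depth becomes 4
  Position 10 ')': depth becomes 3
  Position 11 ')': depth becomes 2
  Position 12 ')': depth becomes 1
  Position 13 '(': depth becomes 2
  Position 14 ')': depth becomes 1
  Position 15 '(': depth becomes 2
  Position 16 ')': depth becomes 1
  Position 17 '(': depth becomes 2
  Position 18 '(': depth becomes 3
  Position 19 ')': depth becomes 2
  Position 20 '(': depth becomes 3
  Position 21 ')': depth becomes 2
  Position 22 ')': depth becomes 1
  Position 23 ')': depth becomes 0
Maximum depth reached: 5

5


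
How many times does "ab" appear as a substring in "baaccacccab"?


Searching for "ab" in "baaccacccab"
Scanning each position:
  Position 0: "ba" => no
  Position 1: "aa" => no
  Position 2: "ac" => no
  Position 3: "cc" => no
  Position 4: "ca" => no
  Position 5: "ac" => no
  Position 6: "cc" => no
  Position 7: "cc" => no
  Position 8: "ca" => no
  Position 9: "ab" => MATCH
Total occurrences: 1

1


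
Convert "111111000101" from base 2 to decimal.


Input: "111111000101" in base 2
Positional expansion:
  Digit '1' (value 1) x 2^11 = 2048
  Digit '1' (value 1) x 2^10 = 1024
  Digit '1' (value 1) x 2^9 = 512
  Digit '1' (value 1) x 2^8 = 256
  Digit '1' (value 1) x 2^7 = 128
  Digit '1' (value 1) x 2^6 = 64
  Digit '0' (value 0) x 2^5 = 0
  Digit '0' (value 0) x 2^4 = 0
  Digit '0' (value 0) x 2^3 = 0
  Digit '1' (value 1) x 2^2 = 4
  Digit '0' (value 0) x 2^1 = 0
  Digit '1' (value 1) x 2^0 = 1
Sum = 4037

4037


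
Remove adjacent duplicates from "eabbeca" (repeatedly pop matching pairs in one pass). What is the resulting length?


Input: eabbeca
Stack-based adjacent duplicate removal:
  Read 'e': push. Stack: e
  Read 'a': push. Stack: ea
  Read 'b': push. Stack: eab
  Read 'b': matches stack top 'b' => pop. Stack: ea
  Read 'e': push. Stack: eae
  Read 'c': push. Stack: eaec
  Read 'a': push. Stack: eaeca
Final stack: "eaeca" (length 5)

5


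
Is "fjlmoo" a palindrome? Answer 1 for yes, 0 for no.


Input: fjlmoo
Reversed: oomljf
  Compare pos 0 ('f') with pos 5 ('o'): MISMATCH
  Compare pos 1 ('j') with pos 4 ('o'): MISMATCH
  Compare pos 2 ('l') with pos 3 ('m'): MISMATCH
Result: not a palindrome

0


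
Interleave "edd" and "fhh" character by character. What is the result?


Interleaving "edd" and "fhh":
  Position 0: 'e' from first, 'f' from second => "ef"
  Position 1: 'd' from first, 'h' from second => "dh"
  Position 2: 'd' from first, 'h' from second => "dh"
Result: efdhdh

efdhdh


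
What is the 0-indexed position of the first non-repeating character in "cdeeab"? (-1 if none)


Input: cdeeab
Character frequencies:
  'a': 1
  'b': 1
  'c': 1
  'd': 1
  'e': 2
Scanning left to right for freq == 1:
  Position 0 ('c'): unique! => answer = 0

0


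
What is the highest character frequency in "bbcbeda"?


Input: bbcbeda
Character counts:
  'a': 1
  'b': 3
  'c': 1
  'd': 1
  'e': 1
Maximum frequency: 3

3


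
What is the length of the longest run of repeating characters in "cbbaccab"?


Input: "cbbaccab"
Scanning for longest run:
  Position 1 ('b'): new char, reset run to 1
  Position 2 ('b'): continues run of 'b', length=2
  Position 3 ('a'): new char, reset run to 1
  Position 4 ('c'): new char, reset run to 1
  Position 5 ('c'): continues run of 'c', length=2
  Position 6 ('a'): new char, reset run to 1
  Position 7 ('b'): new char, reset run to 1
Longest run: 'b' with length 2

2


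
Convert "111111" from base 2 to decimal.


Input: "111111" in base 2
Positional expansion:
  Digit '1' (value 1) x 2^5 = 32
  Digit '1' (value 1) x 2^4 = 16
  Digit '1' (value 1) x 2^3 = 8
  Digit '1' (value 1) x 2^2 = 4
  Digit '1' (value 1) x 2^1 = 2
  Digit '1' (value 1) x 2^0 = 1
Sum = 63

63


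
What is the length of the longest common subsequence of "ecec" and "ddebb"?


LCS of "ecec" and "ddebb"
DP table:
           d    d    e    b    b
      0    0    0    0    0    0
  e   0    0    0    1    1    1
  c   0    0    0    1    1    1
  e   0    0    0    1    1    1
  c   0    0    0    1    1    1
LCS length = dp[4][5] = 1

1


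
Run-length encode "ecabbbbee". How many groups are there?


Input: ecabbbbee
Scanning for consecutive runs:
  Group 1: 'e' x 1 (positions 0-0)
  Group 2: 'c' x 1 (positions 1-1)
  Group 3: 'a' x 1 (positions 2-2)
  Group 4: 'b' x 4 (positions 3-6)
  Group 5: 'e' x 2 (positions 7-8)
Total groups: 5

5


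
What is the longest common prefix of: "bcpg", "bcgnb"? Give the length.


Words: bcpg, bcgnb
  Position 0: all 'b' => match
  Position 1: all 'c' => match
  Position 2: ('p', 'g') => mismatch, stop
LCP = "bc" (length 2)

2


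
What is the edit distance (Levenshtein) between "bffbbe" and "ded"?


Computing edit distance: "bffbbe" -> "ded"
DP table:
           d    e    d
      0    1    2    3
  b   1    1    2    3
  f   2    2    2    3
  f   3    3    3    3
  b   4    4    4    4
  b   5    5    5    5
  e   6    6    5    6
Edit distance = dp[6][3] = 6

6


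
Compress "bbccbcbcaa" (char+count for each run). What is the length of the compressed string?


Input: bbccbcbcaa
Runs:
  'b' x 2 => "b2"
  'c' x 2 => "c2"
  'b' x 1 => "b1"
  'c' x 1 => "c1"
  'b' x 1 => "b1"
  'c' x 1 => "c1"
  'a' x 2 => "a2"
Compressed: "b2c2b1c1b1c1a2"
Compressed length: 14

14


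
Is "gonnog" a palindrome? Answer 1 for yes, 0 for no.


Input: gonnog
Reversed: gonnog
  Compare pos 0 ('g') with pos 5 ('g'): match
  Compare pos 1 ('o') with pos 4 ('o'): match
  Compare pos 2 ('n') with pos 3 ('n'): match
Result: palindrome

1


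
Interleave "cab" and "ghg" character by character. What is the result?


Interleaving "cab" and "ghg":
  Position 0: 'c' from first, 'g' from second => "cg"
  Position 1: 'a' from first, 'h' from second => "ah"
  Position 2: 'b' from first, 'g' from second => "bg"
Result: cgahbg

cgahbg


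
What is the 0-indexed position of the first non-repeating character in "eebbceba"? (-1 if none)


Input: eebbceba
Character frequencies:
  'a': 1
  'b': 3
  'c': 1
  'e': 3
Scanning left to right for freq == 1:
  Position 0 ('e'): freq=3, skip
  Position 1 ('e'): freq=3, skip
  Position 2 ('b'): freq=3, skip
  Position 3 ('b'): freq=3, skip
  Position 4 ('c'): unique! => answer = 4

4


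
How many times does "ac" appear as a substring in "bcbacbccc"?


Searching for "ac" in "bcbacbccc"
Scanning each position:
  Position 0: "bc" => no
  Position 1: "cb" => no
  Position 2: "ba" => no
  Position 3: "ac" => MATCH
  Position 4: "cb" => no
  Position 5: "bc" => no
  Position 6: "cc" => no
  Position 7: "cc" => no
Total occurrences: 1

1


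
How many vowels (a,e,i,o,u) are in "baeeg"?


Input: baeeg
Checking each character:
  'b' at position 0: consonant
  'a' at position 1: vowel (running total: 1)
  'e' at position 2: vowel (running total: 2)
  'e' at position 3: vowel (running total: 3)
  'g' at position 4: consonant
Total vowels: 3

3


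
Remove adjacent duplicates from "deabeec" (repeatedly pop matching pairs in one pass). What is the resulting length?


Input: deabeec
Stack-based adjacent duplicate removal:
  Read 'd': push. Stack: d
  Read 'e': push. Stack: de
  Read 'a': push. Stack: dea
  Read 'b': push. Stack: deab
  Read 'e': push. Stack: deabe
  Read 'e': matches stack top 'e' => pop. Stack: deab
  Read 'c': push. Stack: deabc
Final stack: "deabc" (length 5)

5


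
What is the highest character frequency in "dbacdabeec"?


Input: dbacdabeec
Character counts:
  'a': 2
  'b': 2
  'c': 2
  'd': 2
  'e': 2
Maximum frequency: 2

2


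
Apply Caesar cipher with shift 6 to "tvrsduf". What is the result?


Caesar cipher: shift "tvrsduf" by 6
  't' (pos 19) + 6 = pos 25 = 'z'
  'v' (pos 21) + 6 = pos 1 = 'b'
  'r' (pos 17) + 6 = pos 23 = 'x'
  's' (pos 18) + 6 = pos 24 = 'y'
  'd' (pos 3) + 6 = pos 9 = 'j'
  'u' (pos 20) + 6 = pos 0 = 'a'
  'f' (pos 5) + 6 = pos 11 = 'l'
Result: zbxyjal

zbxyjal


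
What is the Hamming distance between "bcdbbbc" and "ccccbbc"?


Comparing "bcdbbbc" and "ccccbbc" position by position:
  Position 0: 'b' vs 'c' => differ
  Position 1: 'c' vs 'c' => same
  Position 2: 'd' vs 'c' => differ
  Position 3: 'b' vs 'c' => differ
  Position 4: 'b' vs 'b' => same
  Position 5: 'b' vs 'b' => same
  Position 6: 'c' vs 'c' => same
Total differences (Hamming distance): 3

3


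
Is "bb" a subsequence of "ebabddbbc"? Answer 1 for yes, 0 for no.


Check if "bb" is a subsequence of "ebabddbbc"
Greedy scan:
  Position 0 ('e'): no match needed
  Position 1 ('b'): matches sub[0] = 'b'
  Position 2 ('a'): no match needed
  Position 3 ('b'): matches sub[1] = 'b'
  Position 4 ('d'): no match needed
  Position 5 ('d'): no match needed
  Position 6 ('b'): no match needed
  Position 7 ('b'): no match needed
  Position 8 ('c'): no match needed
All 2 characters matched => is a subsequence

1


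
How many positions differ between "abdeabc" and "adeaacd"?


Comparing "abdeabc" and "adeaacd" position by position:
  Position 0: 'a' vs 'a' => same
  Position 1: 'b' vs 'd' => DIFFER
  Position 2: 'd' vs 'e' => DIFFER
  Position 3: 'e' vs 'a' => DIFFER
  Position 4: 'a' vs 'a' => same
  Position 5: 'b' vs 'c' => DIFFER
  Position 6: 'c' vs 'd' => DIFFER
Positions that differ: 5

5


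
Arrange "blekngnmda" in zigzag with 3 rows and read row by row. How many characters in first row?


Zigzag "blekngnmda" into 3 rows:
Placing characters:
  'b' => row 0
  'l' => row 1
  'e' => row 2
  'k' => row 1
  'n' => row 0
  'g' => row 1
  'n' => row 2
  'm' => row 1
  'd' => row 0
  'a' => row 1
Rows:
  Row 0: "bnd"
  Row 1: "lkgma"
  Row 2: "en"
First row length: 3

3


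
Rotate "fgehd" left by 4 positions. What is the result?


Input: "fgehd", rotate left by 4
First 4 characters: "fgeh"
Remaining characters: "d"
Concatenate remaining + first: "d" + "fgeh" = "dfgeh"

dfgeh


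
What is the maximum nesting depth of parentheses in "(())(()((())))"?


Input: "(())(()((())))"
Tracking depth:
  Position 0 '(': depth becomes 1
  Position 1 '(': depth becomes 2
  Position 2 ')': depth becomes 1
  Position 3 ')': depth becomes 0
  Position 4 '(': depth becomes 1
  Position 5 '(': depth becomes 2
  Position 6 ')': depth becomes 1
  Position 7 '(': depth becomes 2
  Position 8 '(': depth becomes 3
  Position 9 '(': depth becomes 4
  Position 10 ')': depth becomes 3
  Position 11 ')': depth becomes 2
  Position 12 ')': depth becomes 1
  Position 13 ')': depth becomes 0
Maximum depth reached: 4

4


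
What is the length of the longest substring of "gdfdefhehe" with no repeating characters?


Input: "gdfdefhehe"
Sliding window (track last position of each char):
  Position 0 ('g'): window [0,0] length 1 -- new best
  Position 1 ('d'): window [0,1] length 2 -- new best
  Position 2 ('f'): window [0,2] length 3 -- new best
  Position 3 ('d'): repeat (last at 1), move window start to 2
  Position 3 ('d'): window [2,3] length 2
  Position 4 ('e'): window [2,4] length 3
  Position 5 ('f'): repeat (last at 2), move window start to 3
  Position 5 ('f'): window [3,5] length 3
  Position 6 ('h'): window [3,6] length 4 -- new best
  Position 7 ('e'): repeat (last at 4), move window start to 5
  Position 7 ('e'): window [5,7] length 3
  Position 8 ('h'): repeat (last at 6), move window start to 7
  Position 8 ('h'): window [7,8] length 2
  Position 9 ('e'): repeat (last at 7), move window start to 8
  Position 9 ('e'): window [8,9] length 2
Longest substring with no repeats: "defh" with length 4

4


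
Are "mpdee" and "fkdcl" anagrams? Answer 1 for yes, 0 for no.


Strings: "mpdee", "fkdcl"
Sorted first:  deemp
Sorted second: cdfkl
Differ at position 0: 'd' vs 'c' => not anagrams

0


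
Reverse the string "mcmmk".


Input: mcmmk
Reading characters right to left:
  Position 4: 'k'
  Position 3: 'm'
  Position 2: 'm'
  Position 1: 'c'
  Position 0: 'm'
Reversed: kmmcm

kmmcm


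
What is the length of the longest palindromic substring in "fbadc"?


Input: "fbadc"
Checking substrings for palindromes:
  No multi-char palindromic substrings found
Longest palindromic substring: "f" with length 1

1


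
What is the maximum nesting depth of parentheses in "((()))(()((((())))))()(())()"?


Input: "((()))(()((((())))))()(())()"
Tracking depth:
  Position 0 '(': depth becomes 1
  Position 1 '(': depth becomes 2
  Position 2 '(': depth becomes 3
  Position 3 ')': depth becomes 2
  Position 4 ')': depth becomes 1
  Position 5 ')': depth becomes 0
  Position 6 '(': depth becomes 1
  Position 7 '(': depth becomes 2
  Position 8 ')': depth becomes 1
  Position 9 '(': depth becomes 2
  Position 10 '(': depth becomes 3
  Position 11 '(': depth becomes 4
  Position 12 '(': depth becomes 5
  Position 13 '(': depth becomes 6
  Position 14 ')': depth becomes 5
  Position 15 ')': depth becomes 4
  Position 16 ')': depth becomes 3
  Position 17 ')': depth becomes 2
  Position 18 ')': depth becomes 1
  Position 19 ')': depth becomes 0
  Position 20 '(': depth becomes 1
  Position 21 ')': depth becomes 0
  Position 22 '(': depth becomes 1
  Position 23 '(': depth becomes 2
  Position 24 ')': depth becomes 1
  Position 25 ')': depth becomes 0
  Position 26 '(': depth becomes 1
  Position 27 ')': depth becomes 0
Maximum depth reached: 6

6


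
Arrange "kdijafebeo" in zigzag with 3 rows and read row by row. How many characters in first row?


Zigzag "kdijafebeo" into 3 rows:
Placing characters:
  'k' => row 0
  'd' => row 1
  'i' => row 2
  'j' => row 1
  'a' => row 0
  'f' => row 1
  'e' => row 2
  'b' => row 1
  'e' => row 0
  'o' => row 1
Rows:
  Row 0: "kae"
  Row 1: "djfbo"
  Row 2: "ie"
First row length: 3

3


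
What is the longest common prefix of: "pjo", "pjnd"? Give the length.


Words: pjo, pjnd
  Position 0: all 'p' => match
  Position 1: all 'j' => match
  Position 2: ('o', 'n') => mismatch, stop
LCP = "pj" (length 2)

2


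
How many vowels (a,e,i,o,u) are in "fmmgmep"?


Input: fmmgmep
Checking each character:
  'f' at position 0: consonant
  'm' at position 1: consonant
  'm' at position 2: consonant
  'g' at position 3: consonant
  'm' at position 4: consonant
  'e' at position 5: vowel (running total: 1)
  'p' at position 6: consonant
Total vowels: 1

1


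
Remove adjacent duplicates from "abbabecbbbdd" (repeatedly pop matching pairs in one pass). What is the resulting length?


Input: abbabecbbbdd
Stack-based adjacent duplicate removal:
  Read 'a': push. Stack: a
  Read 'b': push. Stack: ab
  Read 'b': matches stack top 'b' => pop. Stack: a
  Read 'a': matches stack top 'a' => pop. Stack: (empty)
  Read 'b': push. Stack: b
  Read 'e': push. Stack: be
  Read 'c': push. Stack: bec
  Read 'b': push. Stack: becb
  Read 'b': matches stack top 'b' => pop. Stack: bec
  Read 'b': push. Stack: becb
  Read 'd': push. Stack: becbd
  Read 'd': matches stack top 'd' => pop. Stack: becb
Final stack: "becb" (length 4)

4


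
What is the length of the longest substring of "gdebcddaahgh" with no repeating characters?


Input: "gdebcddaahgh"
Sliding window (track last position of each char):
  Position 0 ('g'): window [0,0] length 1 -- new best
  Position 1 ('d'): window [0,1] length 2 -- new best
  Position 2 ('e'): window [0,2] length 3 -- new best
  Position 3 ('b'): window [0,3] length 4 -- new best
  Position 4 ('c'): window [0,4] length 5 -- new best
  Position 5 ('d'): repeat (last at 1), move window start to 2
  Position 5 ('d'): window [2,5] length 4
  Position 6 ('d'): repeat (last at 5), move window start to 6
  Position 6 ('d'): window [6,6] length 1
  Position 7 ('a'): window [6,7] length 2
  Position 8 ('a'): repeat (last at 7), move window start to 8
  Position 8 ('a'): window [8,8] length 1
  Position 9 ('h'): window [8,9] length 2
  Position 10 ('g'): window [8,10] length 3
  Position 11 ('h'): repeat (last at 9), move window start to 10
  Position 11 ('h'): window [10,11] length 2
Longest substring with no repeats: "gdebc" with length 5

5


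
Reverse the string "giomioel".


Input: giomioel
Reading characters right to left:
  Position 7: 'l'
  Position 6: 'e'
  Position 5: 'o'
  Position 4: 'i'
  Position 3: 'm'
  Position 2: 'o'
  Position 1: 'i'
  Position 0: 'g'
Reversed: leoimoig

leoimoig


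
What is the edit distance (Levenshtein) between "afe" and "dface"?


Computing edit distance: "afe" -> "dface"
DP table:
           d    f    a    c    e
      0    1    2    3    4    5
  a   1    1    2    2    3    4
  f   2    2    1    2    3    4
  e   3    3    2    2    3    3
Edit distance = dp[3][5] = 3

3


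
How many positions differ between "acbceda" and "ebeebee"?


Comparing "acbceda" and "ebeebee" position by position:
  Position 0: 'a' vs 'e' => DIFFER
  Position 1: 'c' vs 'b' => DIFFER
  Position 2: 'b' vs 'e' => DIFFER
  Position 3: 'c' vs 'e' => DIFFER
  Position 4: 'e' vs 'b' => DIFFER
  Position 5: 'd' vs 'e' => DIFFER
  Position 6: 'a' vs 'e' => DIFFER
Positions that differ: 7

7


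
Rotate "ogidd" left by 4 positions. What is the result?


Input: "ogidd", rotate left by 4
First 4 characters: "ogid"
Remaining characters: "d"
Concatenate remaining + first: "d" + "ogid" = "dogid"

dogid


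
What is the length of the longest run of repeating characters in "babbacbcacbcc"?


Input: "babbacbcacbcc"
Scanning for longest run:
  Position 1 ('a'): new char, reset run to 1
  Position 2 ('b'): new char, reset run to 1
  Position 3 ('b'): continues run of 'b', length=2
  Position 4 ('a'): new char, reset run to 1
  Position 5 ('c'): new char, reset run to 1
  Position 6 ('b'): new char, reset run to 1
  Position 7 ('c'): new char, reset run to 1
  Position 8 ('a'): new char, reset run to 1
  Position 9 ('c'): new char, reset run to 1
  Position 10 ('b'): new char, reset run to 1
  Position 11 ('c'): new char, reset run to 1
  Position 12 ('c'): continues run of 'c', length=2
Longest run: 'b' with length 2

2
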